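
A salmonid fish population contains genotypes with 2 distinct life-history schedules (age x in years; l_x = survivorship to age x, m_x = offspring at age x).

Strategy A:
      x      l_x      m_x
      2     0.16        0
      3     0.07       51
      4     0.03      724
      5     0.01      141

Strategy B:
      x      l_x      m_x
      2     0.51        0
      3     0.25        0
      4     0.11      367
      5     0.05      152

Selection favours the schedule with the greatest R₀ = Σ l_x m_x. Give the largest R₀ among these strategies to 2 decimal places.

47.97

Strategy A: R₀ = 0.16×0 + 0.07×51 + 0.03×724 + 0.01×141 = 26.7000
Strategy B: R₀ = 0.51×0 + 0.25×0 + 0.11×367 + 0.05×152 = 47.9700
Highest R₀: strategy B with 47.9700.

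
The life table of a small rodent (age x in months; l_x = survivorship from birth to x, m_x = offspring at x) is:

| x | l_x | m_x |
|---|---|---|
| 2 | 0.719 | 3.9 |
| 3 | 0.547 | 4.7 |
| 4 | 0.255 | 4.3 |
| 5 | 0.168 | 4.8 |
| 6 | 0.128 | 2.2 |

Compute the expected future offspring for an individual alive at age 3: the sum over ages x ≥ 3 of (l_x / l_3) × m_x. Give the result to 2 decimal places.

8.69

l_3 = 0.547. Conditional survival from age 3 to x is l_x / l_3.
  x=3: (0.547/0.547) × 4.7 = 4.7000
  x=4: (0.255/0.547) × 4.3 = 2.0046
  x=5: (0.168/0.547) × 4.8 = 1.4742
  x=6: (0.128/0.547) × 2.2 = 0.5148
Sum = 4.7000 + 2.0046 + 1.4742 + 0.5148 = 8.6936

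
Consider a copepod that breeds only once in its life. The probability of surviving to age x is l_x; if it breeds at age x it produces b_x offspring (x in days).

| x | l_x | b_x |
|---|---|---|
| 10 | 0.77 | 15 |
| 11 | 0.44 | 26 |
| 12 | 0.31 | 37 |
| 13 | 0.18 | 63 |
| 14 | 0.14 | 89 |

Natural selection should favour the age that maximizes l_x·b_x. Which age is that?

14

Expected offspring if breeding at age x = l_x × b_x:
  age 10: 0.77 × 15 = 11.550
  age 11: 0.44 × 26 = 11.440
  age 12: 0.31 × 37 = 11.470
  age 13: 0.18 × 63 = 11.340
  age 14: 0.14 × 89 = 12.460
Maximum at age 14 (12.460).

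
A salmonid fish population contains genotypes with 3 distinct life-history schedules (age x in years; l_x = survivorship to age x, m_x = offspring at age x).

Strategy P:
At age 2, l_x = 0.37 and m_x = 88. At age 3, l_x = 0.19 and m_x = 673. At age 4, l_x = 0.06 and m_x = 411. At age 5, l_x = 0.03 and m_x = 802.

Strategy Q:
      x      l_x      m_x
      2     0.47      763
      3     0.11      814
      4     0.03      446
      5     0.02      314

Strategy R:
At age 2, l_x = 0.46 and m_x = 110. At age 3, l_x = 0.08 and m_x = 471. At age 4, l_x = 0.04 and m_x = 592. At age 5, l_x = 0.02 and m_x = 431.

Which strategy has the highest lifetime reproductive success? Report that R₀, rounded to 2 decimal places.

Strategy P: R₀ = 0.37×88 + 0.19×673 + 0.06×411 + 0.03×802 = 209.1500
Strategy Q: R₀ = 0.47×763 + 0.11×814 + 0.03×446 + 0.02×314 = 467.8100
Strategy R: R₀ = 0.46×110 + 0.08×471 + 0.04×592 + 0.02×431 = 120.5800
Highest R₀: strategy Q with 467.8100.

467.81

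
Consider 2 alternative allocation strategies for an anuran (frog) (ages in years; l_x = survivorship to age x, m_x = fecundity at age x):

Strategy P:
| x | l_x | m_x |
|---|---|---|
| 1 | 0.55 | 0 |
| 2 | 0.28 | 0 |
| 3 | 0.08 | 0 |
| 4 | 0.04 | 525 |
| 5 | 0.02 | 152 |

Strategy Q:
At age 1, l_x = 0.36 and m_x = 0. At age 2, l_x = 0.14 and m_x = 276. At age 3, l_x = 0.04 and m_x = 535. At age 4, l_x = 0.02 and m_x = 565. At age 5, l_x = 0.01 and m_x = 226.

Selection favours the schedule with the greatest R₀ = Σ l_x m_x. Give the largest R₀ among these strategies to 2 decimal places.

73.60

Strategy P: R₀ = 0.55×0 + 0.28×0 + 0.08×0 + 0.04×525 + 0.02×152 = 24.0400
Strategy Q: R₀ = 0.36×0 + 0.14×276 + 0.04×535 + 0.02×565 + 0.01×226 = 73.6000
Highest R₀: strategy Q with 73.6000.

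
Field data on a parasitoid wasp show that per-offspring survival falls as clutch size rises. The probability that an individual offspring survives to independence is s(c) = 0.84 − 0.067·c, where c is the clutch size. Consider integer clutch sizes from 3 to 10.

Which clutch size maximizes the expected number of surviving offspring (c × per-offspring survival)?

6

Expected surviving offspring = c × s(c):
  c=3: 3 × 0.639 = 1.917
  c=4: 4 × 0.572 = 2.288
  c=5: 5 × 0.505 = 2.525
  c=6: 6 × 0.438 = 2.628
  c=7: 7 × 0.371 = 2.597
  c=8: 8 × 0.304 = 2.432
  c=9: 9 × 0.237 = 2.133
  c=10: 10 × 0.170 = 1.700
Maximum at c = 6 (2.628 surviving offspring).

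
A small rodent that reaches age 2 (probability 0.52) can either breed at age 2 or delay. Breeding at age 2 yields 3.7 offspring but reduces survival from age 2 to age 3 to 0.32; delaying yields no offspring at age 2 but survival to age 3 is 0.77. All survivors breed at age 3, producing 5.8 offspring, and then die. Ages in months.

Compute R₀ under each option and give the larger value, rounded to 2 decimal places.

2.89

breed at age 2: R₀ = 0.52 × (3.7 + 0.32 × 5.8) = 0.52 × 5.5560 = 2.8891
delay to age 3: R₀ = 0.52 × (0.77 × 5.8) = 0.52 × 4.4660 = 2.3223
Higher: breed at age 2 (2.8891).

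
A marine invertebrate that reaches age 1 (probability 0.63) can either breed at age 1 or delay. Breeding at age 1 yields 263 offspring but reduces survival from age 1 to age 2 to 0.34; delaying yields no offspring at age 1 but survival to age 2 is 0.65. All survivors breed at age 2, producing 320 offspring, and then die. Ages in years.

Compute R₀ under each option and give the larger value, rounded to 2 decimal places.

breed at age 1: R₀ = 0.63 × (263 + 0.34 × 320) = 0.63 × 371.8000 = 234.2340
delay to age 2: R₀ = 0.63 × (0.65 × 320) = 0.63 × 208.0000 = 131.0400
Higher: breed at age 1 (234.2340).

234.23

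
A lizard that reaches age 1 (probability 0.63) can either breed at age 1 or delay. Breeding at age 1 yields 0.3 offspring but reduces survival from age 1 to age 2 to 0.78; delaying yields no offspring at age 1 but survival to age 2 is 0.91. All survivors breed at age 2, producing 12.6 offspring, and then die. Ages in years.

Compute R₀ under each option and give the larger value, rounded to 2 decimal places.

breed at age 1: R₀ = 0.63 × (0.3 + 0.78 × 12.6) = 0.63 × 10.1280 = 6.3806
delay to age 2: R₀ = 0.63 × (0.91 × 12.6) = 0.63 × 11.4660 = 7.2236
Higher: delay to age 2 (7.2236).

7.22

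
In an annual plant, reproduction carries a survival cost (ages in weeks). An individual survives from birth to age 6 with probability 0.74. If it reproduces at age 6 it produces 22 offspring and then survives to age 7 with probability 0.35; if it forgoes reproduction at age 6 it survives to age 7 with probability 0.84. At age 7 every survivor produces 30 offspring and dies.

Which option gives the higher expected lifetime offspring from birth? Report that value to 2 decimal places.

24.05

breed at age 6: R₀ = 0.74 × (22 + 0.35 × 30) = 0.74 × 32.5000 = 24.0500
delay to age 7: R₀ = 0.74 × (0.84 × 30) = 0.74 × 25.2000 = 18.6480
Higher: breed at age 6 (24.0500).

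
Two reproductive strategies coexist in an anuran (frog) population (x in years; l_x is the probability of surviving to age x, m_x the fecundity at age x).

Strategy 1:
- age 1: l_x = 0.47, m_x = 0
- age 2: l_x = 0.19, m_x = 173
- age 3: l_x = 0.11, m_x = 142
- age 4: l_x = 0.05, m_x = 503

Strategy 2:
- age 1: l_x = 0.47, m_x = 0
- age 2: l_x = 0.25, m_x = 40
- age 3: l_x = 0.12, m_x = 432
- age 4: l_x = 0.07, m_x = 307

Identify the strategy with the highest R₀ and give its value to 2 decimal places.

83.33

Strategy 1: R₀ = 0.47×0 + 0.19×173 + 0.11×142 + 0.05×503 = 73.6400
Strategy 2: R₀ = 0.47×0 + 0.25×40 + 0.12×432 + 0.07×307 = 83.3300
Highest R₀: strategy 2 with 83.3300.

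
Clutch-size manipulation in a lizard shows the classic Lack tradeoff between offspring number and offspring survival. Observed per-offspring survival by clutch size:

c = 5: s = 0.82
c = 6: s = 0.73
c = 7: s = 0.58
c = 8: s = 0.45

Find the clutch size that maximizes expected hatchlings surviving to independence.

Expected hatchlings surviving to independence = c × s(c):
  c=5: 5 × 0.82 = 4.100
  c=6: 6 × 0.73 = 4.380
  c=7: 7 × 0.58 = 4.060
  c=8: 8 × 0.45 = 3.600
Maximum at c = 6 (4.380 hatchlings surviving to independence).

6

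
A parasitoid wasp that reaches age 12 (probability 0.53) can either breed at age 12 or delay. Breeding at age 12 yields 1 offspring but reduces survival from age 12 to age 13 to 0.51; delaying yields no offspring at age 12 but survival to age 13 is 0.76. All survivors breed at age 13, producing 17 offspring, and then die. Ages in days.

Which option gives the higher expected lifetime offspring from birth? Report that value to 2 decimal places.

6.85

breed at age 12: R₀ = 0.53 × (1 + 0.51 × 17) = 0.53 × 9.6700 = 5.1251
delay to age 13: R₀ = 0.53 × (0.76 × 17) = 0.53 × 12.9200 = 6.8476
Higher: delay to age 13 (6.8476).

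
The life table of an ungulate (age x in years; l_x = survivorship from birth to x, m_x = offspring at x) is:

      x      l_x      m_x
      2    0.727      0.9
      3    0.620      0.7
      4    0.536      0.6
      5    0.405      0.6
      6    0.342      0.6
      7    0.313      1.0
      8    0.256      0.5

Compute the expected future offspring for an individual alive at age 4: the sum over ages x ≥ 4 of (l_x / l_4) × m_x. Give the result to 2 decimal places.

2.26

l_4 = 0.536. Conditional survival from age 4 to x is l_x / l_4.
  x=4: (0.536/0.536) × 0.6 = 0.6000
  x=5: (0.405/0.536) × 0.6 = 0.4534
  x=6: (0.342/0.536) × 0.6 = 0.3828
  x=7: (0.313/0.536) × 1.0 = 0.5840
  x=8: (0.256/0.536) × 0.5 = 0.2388
Sum = 0.6000 + 0.4534 + 0.3828 + 0.5840 + 0.2388 = 2.2590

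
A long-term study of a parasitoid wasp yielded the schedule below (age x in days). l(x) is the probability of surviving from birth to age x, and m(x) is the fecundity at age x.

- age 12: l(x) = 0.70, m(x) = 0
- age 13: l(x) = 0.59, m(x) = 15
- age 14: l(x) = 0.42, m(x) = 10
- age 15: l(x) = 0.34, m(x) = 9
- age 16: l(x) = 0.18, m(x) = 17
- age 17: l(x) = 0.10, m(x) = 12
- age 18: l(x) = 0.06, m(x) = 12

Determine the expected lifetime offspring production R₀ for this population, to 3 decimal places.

21.090

R₀ = Σ l(x) m(x):
  age 12: 0.70 × 0 = 0.0000
  age 13: 0.59 × 15 = 8.8500
  age 14: 0.42 × 10 = 4.2000
  age 15: 0.34 × 9 = 3.0600
  age 16: 0.18 × 17 = 3.0600
  age 17: 0.10 × 12 = 1.2000
  age 18: 0.06 × 12 = 0.7200
R₀ = 0.0000 + 8.8500 + 4.2000 + 3.0600 + 3.0600 + 1.2000 + 0.7200 = 21.0900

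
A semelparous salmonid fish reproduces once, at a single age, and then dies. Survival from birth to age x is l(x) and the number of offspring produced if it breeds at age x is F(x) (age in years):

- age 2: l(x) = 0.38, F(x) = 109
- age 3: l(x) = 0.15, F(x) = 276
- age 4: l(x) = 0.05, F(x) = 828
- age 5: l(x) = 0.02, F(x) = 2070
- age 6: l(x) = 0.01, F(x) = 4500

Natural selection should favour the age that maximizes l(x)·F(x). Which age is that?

Expected offspring if breeding at age x = l(x) × F(x):
  age 2: 0.38 × 109 = 41.420
  age 3: 0.15 × 276 = 41.400
  age 4: 0.05 × 828 = 41.400
  age 5: 0.02 × 2070 = 41.400
  age 6: 0.01 × 4500 = 45.000
Maximum at age 6 (45.000).

6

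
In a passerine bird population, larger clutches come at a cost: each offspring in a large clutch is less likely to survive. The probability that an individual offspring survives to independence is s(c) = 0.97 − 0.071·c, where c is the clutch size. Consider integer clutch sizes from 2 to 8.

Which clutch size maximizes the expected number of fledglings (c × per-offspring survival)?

Expected fledglings = c × s(c):
  c=2: 2 × 0.828 = 1.656
  c=3: 3 × 0.757 = 2.271
  c=4: 4 × 0.686 = 2.744
  c=5: 5 × 0.615 = 3.075
  c=6: 6 × 0.544 = 3.264
  c=7: 7 × 0.473 = 3.311
  c=8: 8 × 0.402 = 3.216
Maximum at c = 7 (3.311 fledglings).

7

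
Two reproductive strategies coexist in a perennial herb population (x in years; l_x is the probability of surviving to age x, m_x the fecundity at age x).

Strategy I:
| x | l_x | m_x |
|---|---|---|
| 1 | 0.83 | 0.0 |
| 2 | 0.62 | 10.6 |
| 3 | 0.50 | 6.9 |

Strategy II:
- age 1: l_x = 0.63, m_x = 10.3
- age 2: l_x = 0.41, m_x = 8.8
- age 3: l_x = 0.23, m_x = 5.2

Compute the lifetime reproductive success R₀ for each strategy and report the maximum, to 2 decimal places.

Strategy I: R₀ = 0.83×0.0 + 0.62×10.6 + 0.50×6.9 = 10.0220
Strategy II: R₀ = 0.63×10.3 + 0.41×8.8 + 0.23×5.2 = 11.2930
Highest R₀: strategy II with 11.2930.

11.29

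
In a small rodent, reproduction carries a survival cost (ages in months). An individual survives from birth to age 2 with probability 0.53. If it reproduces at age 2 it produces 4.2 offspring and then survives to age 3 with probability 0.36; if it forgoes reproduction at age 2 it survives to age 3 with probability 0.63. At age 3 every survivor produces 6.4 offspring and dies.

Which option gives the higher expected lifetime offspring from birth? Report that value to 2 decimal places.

breed at age 2: R₀ = 0.53 × (4.2 + 0.36 × 6.4) = 0.53 × 6.5040 = 3.4471
delay to age 3: R₀ = 0.53 × (0.63 × 6.4) = 0.53 × 4.0320 = 2.1370
Higher: breed at age 2 (3.4471).

3.45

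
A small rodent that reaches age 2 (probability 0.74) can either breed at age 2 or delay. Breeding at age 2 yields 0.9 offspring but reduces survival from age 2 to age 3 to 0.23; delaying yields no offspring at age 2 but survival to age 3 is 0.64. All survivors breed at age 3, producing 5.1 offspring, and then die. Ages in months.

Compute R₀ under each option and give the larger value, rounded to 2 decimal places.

breed at age 2: R₀ = 0.74 × (0.9 + 0.23 × 5.1) = 0.74 × 2.0730 = 1.5340
delay to age 3: R₀ = 0.74 × (0.64 × 5.1) = 0.74 × 3.2640 = 2.4154
Higher: delay to age 3 (2.4154).

2.42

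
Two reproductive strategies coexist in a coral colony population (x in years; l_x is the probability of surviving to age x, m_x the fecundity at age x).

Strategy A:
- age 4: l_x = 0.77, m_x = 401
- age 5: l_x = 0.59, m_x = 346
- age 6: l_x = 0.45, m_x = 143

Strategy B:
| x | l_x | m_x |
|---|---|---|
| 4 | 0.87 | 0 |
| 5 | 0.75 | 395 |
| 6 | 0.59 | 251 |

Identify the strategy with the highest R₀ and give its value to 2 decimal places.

577.26

Strategy A: R₀ = 0.77×401 + 0.59×346 + 0.45×143 = 577.2600
Strategy B: R₀ = 0.87×0 + 0.75×395 + 0.59×251 = 444.3400
Highest R₀: strategy A with 577.2600.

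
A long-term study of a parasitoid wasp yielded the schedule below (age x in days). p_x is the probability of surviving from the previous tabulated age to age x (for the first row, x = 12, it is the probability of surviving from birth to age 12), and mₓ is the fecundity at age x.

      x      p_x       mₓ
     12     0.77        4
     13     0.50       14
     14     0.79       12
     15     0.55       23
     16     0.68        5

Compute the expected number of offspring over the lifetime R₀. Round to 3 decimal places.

Survivorship from birth: l_x = p_12·p_13·…·p_x.
  l_12 = 0.77000
  l_13 = 0.38500
  l_14 = 0.30415
  l_15 = 0.16728
  l_16 = 0.11375
R₀ = Σ l_x mₓ:
  age 12: 0.77000 × 4 = 3.0800
  age 13: 0.38500 × 14 = 5.3900
  age 14: 0.30415 × 12 = 3.6498
  age 15: 0.16728 × 23 = 3.8474
  age 16: 0.11375 × 5 = 0.5687
R₀ = 3.0800 + 5.3900 + 3.6498 + 3.8474 + 0.5687 = 16.5360

16.536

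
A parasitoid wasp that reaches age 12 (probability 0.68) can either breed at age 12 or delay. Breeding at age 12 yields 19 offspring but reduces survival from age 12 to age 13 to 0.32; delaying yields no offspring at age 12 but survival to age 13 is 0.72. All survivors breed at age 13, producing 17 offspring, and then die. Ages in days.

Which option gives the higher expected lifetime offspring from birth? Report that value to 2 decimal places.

breed at age 12: R₀ = 0.68 × (19 + 0.32 × 17) = 0.68 × 24.4400 = 16.6192
delay to age 13: R₀ = 0.68 × (0.72 × 17) = 0.68 × 12.2400 = 8.3232
Higher: breed at age 12 (16.6192).

16.62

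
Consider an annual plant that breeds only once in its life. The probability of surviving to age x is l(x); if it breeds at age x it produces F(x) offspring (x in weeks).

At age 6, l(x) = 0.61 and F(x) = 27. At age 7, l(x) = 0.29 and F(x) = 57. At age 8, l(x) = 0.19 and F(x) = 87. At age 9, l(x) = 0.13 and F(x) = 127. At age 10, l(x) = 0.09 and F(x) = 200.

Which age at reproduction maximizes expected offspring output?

Expected offspring if breeding at age x = l(x) × F(x):
  age 6: 0.61 × 27 = 16.470
  age 7: 0.29 × 57 = 16.530
  age 8: 0.19 × 87 = 16.530
  age 9: 0.13 × 127 = 16.510
  age 10: 0.09 × 200 = 18.000
Maximum at age 10 (18.000).

10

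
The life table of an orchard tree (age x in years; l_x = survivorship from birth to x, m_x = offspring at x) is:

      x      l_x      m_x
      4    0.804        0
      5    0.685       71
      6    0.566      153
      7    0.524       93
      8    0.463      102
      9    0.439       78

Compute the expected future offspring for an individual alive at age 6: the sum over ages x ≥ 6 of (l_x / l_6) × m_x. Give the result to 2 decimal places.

l_6 = 0.566. Conditional survival from age 6 to x is l_x / l_6.
  x=6: (0.566/0.566) × 153 = 153.0000
  x=7: (0.524/0.566) × 93 = 86.0989
  x=8: (0.463/0.566) × 102 = 83.4382
  x=9: (0.439/0.566) × 78 = 60.4982
Sum = 153.0000 + 86.0989 + 83.4382 + 60.4982 = 383.0353

383.04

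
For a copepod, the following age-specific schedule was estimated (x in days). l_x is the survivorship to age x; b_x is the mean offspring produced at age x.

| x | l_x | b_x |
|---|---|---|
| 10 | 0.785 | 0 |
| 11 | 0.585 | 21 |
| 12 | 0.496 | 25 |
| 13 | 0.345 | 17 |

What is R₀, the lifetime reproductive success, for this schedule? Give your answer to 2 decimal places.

R₀ = Σ l_x b_x:
  age 10: 0.785 × 0 = 0.0000
  age 11: 0.585 × 21 = 12.2850
  age 12: 0.496 × 25 = 12.4000
  age 13: 0.345 × 17 = 5.8650
R₀ = 0.0000 + 12.2850 + 12.4000 + 5.8650 = 30.5500

30.55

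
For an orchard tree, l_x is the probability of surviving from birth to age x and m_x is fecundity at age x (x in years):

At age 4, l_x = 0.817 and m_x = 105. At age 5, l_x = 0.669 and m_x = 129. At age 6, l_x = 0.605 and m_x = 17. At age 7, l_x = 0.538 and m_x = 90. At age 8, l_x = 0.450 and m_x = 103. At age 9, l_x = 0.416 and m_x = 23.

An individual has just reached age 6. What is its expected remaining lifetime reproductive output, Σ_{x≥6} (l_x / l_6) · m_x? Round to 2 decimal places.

l_6 = 0.605. Conditional survival from age 6 to x is l_x / l_6.
  x=6: (0.605/0.605) × 17 = 17.0000
  x=7: (0.538/0.605) × 90 = 80.0331
  x=8: (0.450/0.605) × 103 = 76.6116
  x=9: (0.416/0.605) × 23 = 15.8149
Sum = 17.0000 + 80.0331 + 76.6116 + 15.8149 = 189.4595

189.46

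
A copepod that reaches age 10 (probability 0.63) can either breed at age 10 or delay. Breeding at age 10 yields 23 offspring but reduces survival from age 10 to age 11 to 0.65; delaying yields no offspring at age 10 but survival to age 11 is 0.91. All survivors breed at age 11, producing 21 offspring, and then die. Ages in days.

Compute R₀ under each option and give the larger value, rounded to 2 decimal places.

23.09

breed at age 10: R₀ = 0.63 × (23 + 0.65 × 21) = 0.63 × 36.6500 = 23.0895
delay to age 11: R₀ = 0.63 × (0.91 × 21) = 0.63 × 19.1100 = 12.0393
Higher: breed at age 10 (23.0895).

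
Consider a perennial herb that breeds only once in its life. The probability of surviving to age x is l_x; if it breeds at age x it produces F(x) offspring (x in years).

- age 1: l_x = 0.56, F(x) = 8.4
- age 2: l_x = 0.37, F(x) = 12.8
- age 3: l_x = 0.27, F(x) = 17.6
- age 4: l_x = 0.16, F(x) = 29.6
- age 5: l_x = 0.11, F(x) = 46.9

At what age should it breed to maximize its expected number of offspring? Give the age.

Expected offspring if breeding at age x = l_x × F(x):
  age 1: 0.56 × 8.4 = 4.704
  age 2: 0.37 × 12.8 = 4.736
  age 3: 0.27 × 17.6 = 4.752
  age 4: 0.16 × 29.6 = 4.736
  age 5: 0.11 × 46.9 = 5.159
Maximum at age 5 (5.159).

5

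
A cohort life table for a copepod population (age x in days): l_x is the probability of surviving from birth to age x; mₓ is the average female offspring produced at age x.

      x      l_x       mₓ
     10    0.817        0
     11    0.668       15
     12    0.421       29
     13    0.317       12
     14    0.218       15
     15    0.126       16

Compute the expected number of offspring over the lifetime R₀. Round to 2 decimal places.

R₀ = Σ l_x mₓ:
  age 10: 0.817 × 0 = 0.0000
  age 11: 0.668 × 15 = 10.0200
  age 12: 0.421 × 29 = 12.2090
  age 13: 0.317 × 12 = 3.8040
  age 14: 0.218 × 15 = 3.2700
  age 15: 0.126 × 16 = 2.0160
R₀ = 0.0000 + 10.0200 + 12.2090 + 3.8040 + 3.2700 + 2.0160 = 31.3190

31.32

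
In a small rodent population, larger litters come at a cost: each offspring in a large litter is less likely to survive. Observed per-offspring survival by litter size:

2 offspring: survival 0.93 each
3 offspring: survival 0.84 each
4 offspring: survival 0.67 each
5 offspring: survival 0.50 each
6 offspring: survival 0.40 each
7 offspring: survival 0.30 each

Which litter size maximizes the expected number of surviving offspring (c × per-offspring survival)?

4

Expected surviving offspring = c × s(c):
  c=2: 2 × 0.93 = 1.860
  c=3: 3 × 0.84 = 2.520
  c=4: 4 × 0.67 = 2.680
  c=5: 5 × 0.50 = 2.500
  c=6: 6 × 0.40 = 2.400
  c=7: 7 × 0.30 = 2.100
Maximum at c = 4 (2.680 surviving offspring).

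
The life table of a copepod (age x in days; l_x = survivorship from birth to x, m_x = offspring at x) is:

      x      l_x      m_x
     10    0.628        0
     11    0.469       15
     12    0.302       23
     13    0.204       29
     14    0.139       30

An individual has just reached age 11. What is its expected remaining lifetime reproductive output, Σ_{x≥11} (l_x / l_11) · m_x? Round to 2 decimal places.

51.32

l_11 = 0.469. Conditional survival from age 11 to x is l_x / l_11.
  x=11: (0.469/0.469) × 15 = 15.0000
  x=12: (0.302/0.469) × 23 = 14.8102
  x=13: (0.204/0.469) × 29 = 12.6141
  x=14: (0.139/0.469) × 30 = 8.8913
Sum = 15.0000 + 14.8102 + 12.6141 + 8.8913 = 51.3156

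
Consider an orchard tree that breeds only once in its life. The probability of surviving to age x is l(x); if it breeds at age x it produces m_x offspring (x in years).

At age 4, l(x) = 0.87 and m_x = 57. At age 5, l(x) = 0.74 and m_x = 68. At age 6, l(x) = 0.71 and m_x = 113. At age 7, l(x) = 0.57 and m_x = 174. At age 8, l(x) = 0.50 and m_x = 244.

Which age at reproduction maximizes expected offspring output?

Expected offspring if breeding at age x = l(x) × m_x:
  age 4: 0.87 × 57 = 49.590
  age 5: 0.74 × 68 = 50.320
  age 6: 0.71 × 113 = 80.230
  age 7: 0.57 × 174 = 99.180
  age 8: 0.50 × 244 = 122.000
Maximum at age 8 (122.000).

8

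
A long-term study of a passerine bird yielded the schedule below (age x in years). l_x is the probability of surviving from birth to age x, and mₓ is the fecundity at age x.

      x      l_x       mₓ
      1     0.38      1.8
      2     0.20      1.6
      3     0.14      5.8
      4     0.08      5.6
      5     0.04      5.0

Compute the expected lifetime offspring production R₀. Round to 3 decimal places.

R₀ = Σ l_x mₓ:
  age 1: 0.38 × 1.8 = 0.6840
  age 2: 0.20 × 1.6 = 0.3200
  age 3: 0.14 × 5.8 = 0.8120
  age 4: 0.08 × 5.6 = 0.4480
  age 5: 0.04 × 5.0 = 0.2000
R₀ = 0.6840 + 0.3200 + 0.8120 + 0.4480 + 0.2000 = 2.4640

2.464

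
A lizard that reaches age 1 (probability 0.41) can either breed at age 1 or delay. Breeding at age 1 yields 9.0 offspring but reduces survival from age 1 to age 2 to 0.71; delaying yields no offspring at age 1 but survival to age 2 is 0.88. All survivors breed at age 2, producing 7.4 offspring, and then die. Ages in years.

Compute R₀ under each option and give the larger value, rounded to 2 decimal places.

5.84

breed at age 1: R₀ = 0.41 × (9.0 + 0.71 × 7.4) = 0.41 × 14.2540 = 5.8441
delay to age 2: R₀ = 0.41 × (0.88 × 7.4) = 0.41 × 6.5120 = 2.6699
Higher: breed at age 1 (5.8441).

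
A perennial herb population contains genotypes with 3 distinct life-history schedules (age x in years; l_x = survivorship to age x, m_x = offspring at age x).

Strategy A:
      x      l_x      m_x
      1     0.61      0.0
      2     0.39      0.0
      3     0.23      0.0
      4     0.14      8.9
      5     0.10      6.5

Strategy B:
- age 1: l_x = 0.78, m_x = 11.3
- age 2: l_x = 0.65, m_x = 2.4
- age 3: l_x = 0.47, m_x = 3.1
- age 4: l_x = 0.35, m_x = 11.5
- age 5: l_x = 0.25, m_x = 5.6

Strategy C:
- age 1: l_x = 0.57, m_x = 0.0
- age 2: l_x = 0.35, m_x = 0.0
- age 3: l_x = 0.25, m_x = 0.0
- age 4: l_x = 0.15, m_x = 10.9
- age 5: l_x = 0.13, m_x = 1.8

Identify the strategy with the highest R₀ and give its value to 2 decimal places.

17.26

Strategy A: R₀ = 0.61×0.0 + 0.39×0.0 + 0.23×0.0 + 0.14×8.9 + 0.10×6.5 = 1.8960
Strategy B: R₀ = 0.78×11.3 + 0.65×2.4 + 0.47×3.1 + 0.35×11.5 + 0.25×5.6 = 17.2560
Strategy C: R₀ = 0.57×0.0 + 0.35×0.0 + 0.25×0.0 + 0.15×10.9 + 0.13×1.8 = 1.8690
Highest R₀: strategy B with 17.2560.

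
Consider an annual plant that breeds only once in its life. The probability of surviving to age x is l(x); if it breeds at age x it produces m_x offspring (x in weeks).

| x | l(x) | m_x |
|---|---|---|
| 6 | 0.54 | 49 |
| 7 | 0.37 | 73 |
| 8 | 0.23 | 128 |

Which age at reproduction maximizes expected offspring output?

8

Expected offspring if breeding at age x = l(x) × m_x:
  age 6: 0.54 × 49 = 26.460
  age 7: 0.37 × 73 = 27.010
  age 8: 0.23 × 128 = 29.440
Maximum at age 8 (29.440).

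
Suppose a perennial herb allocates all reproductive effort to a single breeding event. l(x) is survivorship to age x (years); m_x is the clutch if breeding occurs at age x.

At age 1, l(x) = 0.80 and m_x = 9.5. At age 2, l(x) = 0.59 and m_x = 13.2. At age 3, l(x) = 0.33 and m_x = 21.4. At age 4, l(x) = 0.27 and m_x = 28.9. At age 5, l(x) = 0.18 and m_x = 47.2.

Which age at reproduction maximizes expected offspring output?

Expected offspring if breeding at age x = l(x) × m_x:
  age 1: 0.80 × 9.5 = 7.600
  age 2: 0.59 × 13.2 = 7.788
  age 3: 0.33 × 21.4 = 7.062
  age 4: 0.27 × 28.9 = 7.803
  age 5: 0.18 × 47.2 = 8.496
Maximum at age 5 (8.496).

5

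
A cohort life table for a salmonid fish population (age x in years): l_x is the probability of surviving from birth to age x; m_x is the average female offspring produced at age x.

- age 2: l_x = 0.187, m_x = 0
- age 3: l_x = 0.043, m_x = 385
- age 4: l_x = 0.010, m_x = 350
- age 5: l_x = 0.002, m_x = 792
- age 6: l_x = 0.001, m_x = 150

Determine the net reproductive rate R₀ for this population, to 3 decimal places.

21.789

R₀ = Σ l_x m_x:
  age 2: 0.187 × 0 = 0.0000
  age 3: 0.043 × 385 = 16.5550
  age 4: 0.010 × 350 = 3.5000
  age 5: 0.002 × 792 = 1.5840
  age 6: 0.001 × 150 = 0.1500
R₀ = 0.0000 + 16.5550 + 3.5000 + 1.5840 + 0.1500 = 21.7890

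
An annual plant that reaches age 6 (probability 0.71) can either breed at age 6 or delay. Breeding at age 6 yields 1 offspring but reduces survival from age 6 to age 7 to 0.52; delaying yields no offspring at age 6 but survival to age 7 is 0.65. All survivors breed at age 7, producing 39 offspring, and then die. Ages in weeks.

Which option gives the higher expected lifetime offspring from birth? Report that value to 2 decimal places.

breed at age 6: R₀ = 0.71 × (1 + 0.52 × 39) = 0.71 × 21.2800 = 15.1088
delay to age 7: R₀ = 0.71 × (0.65 × 39) = 0.71 × 25.3500 = 17.9985
Higher: delay to age 7 (17.9985).

18.00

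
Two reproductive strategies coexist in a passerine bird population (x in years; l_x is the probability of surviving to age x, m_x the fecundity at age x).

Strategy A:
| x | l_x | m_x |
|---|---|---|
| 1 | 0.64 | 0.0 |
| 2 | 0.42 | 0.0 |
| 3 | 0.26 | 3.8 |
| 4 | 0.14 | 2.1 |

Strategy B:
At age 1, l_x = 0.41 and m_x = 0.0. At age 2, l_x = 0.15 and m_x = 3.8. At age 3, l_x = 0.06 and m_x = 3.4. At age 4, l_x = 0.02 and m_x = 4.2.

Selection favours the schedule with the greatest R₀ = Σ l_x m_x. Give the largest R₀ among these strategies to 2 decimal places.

Strategy A: R₀ = 0.64×0.0 + 0.42×0.0 + 0.26×3.8 + 0.14×2.1 = 1.2820
Strategy B: R₀ = 0.41×0.0 + 0.15×3.8 + 0.06×3.4 + 0.02×4.2 = 0.8580
Highest R₀: strategy A with 1.2820.

1.28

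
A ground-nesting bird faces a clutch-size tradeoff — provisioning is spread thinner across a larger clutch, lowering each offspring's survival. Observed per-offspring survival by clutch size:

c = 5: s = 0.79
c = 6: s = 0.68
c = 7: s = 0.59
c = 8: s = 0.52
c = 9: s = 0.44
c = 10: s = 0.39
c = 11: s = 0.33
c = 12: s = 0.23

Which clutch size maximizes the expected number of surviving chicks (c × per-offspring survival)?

Expected surviving chicks = c × s(c):
  c=5: 5 × 0.79 = 3.950
  c=6: 6 × 0.68 = 4.080
  c=7: 7 × 0.59 = 4.130
  c=8: 8 × 0.52 = 4.160
  c=9: 9 × 0.44 = 3.960
  c=10: 10 × 0.39 = 3.900
  c=11: 11 × 0.33 = 3.630
  c=12: 12 × 0.23 = 2.760
Maximum at c = 8 (4.160 surviving chicks).

8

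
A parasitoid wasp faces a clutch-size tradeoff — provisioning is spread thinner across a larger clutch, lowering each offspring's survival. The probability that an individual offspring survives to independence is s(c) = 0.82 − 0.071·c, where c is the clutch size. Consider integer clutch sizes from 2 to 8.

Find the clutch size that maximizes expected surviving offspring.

Expected surviving offspring = c × s(c):
  c=2: 2 × 0.678 = 1.356
  c=3: 3 × 0.607 = 1.821
  c=4: 4 × 0.536 = 2.144
  c=5: 5 × 0.465 = 2.325
  c=6: 6 × 0.394 = 2.364
  c=7: 7 × 0.323 = 2.261
  c=8: 8 × 0.252 = 2.016
Maximum at c = 6 (2.364 surviving offspring).

6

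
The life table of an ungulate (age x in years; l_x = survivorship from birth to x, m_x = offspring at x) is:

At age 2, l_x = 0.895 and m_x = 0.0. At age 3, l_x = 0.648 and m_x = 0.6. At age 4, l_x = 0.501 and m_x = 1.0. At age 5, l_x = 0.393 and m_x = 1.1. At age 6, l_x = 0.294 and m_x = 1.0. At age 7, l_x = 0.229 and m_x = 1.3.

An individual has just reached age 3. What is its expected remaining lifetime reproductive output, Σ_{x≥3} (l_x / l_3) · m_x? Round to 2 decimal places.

2.95

l_3 = 0.648. Conditional survival from age 3 to x is l_x / l_3.
  x=3: (0.648/0.648) × 0.6 = 0.6000
  x=4: (0.501/0.648) × 1.0 = 0.7731
  x=5: (0.393/0.648) × 1.1 = 0.6671
  x=6: (0.294/0.648) × 1.0 = 0.4537
  x=7: (0.229/0.648) × 1.3 = 0.4594
Sum = 0.6000 + 0.7731 + 0.6671 + 0.4537 + 0.4594 = 2.9534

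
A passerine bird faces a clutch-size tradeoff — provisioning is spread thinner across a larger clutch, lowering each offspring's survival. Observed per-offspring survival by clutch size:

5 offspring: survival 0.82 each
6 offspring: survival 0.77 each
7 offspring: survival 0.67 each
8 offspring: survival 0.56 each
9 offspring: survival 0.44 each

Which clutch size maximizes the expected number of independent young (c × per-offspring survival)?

Expected independent young = c × s(c):
  c=5: 5 × 0.82 = 4.100
  c=6: 6 × 0.77 = 4.620
  c=7: 7 × 0.67 = 4.690
  c=8: 8 × 0.56 = 4.480
  c=9: 9 × 0.44 = 3.960
Maximum at c = 7 (4.690 independent young).

7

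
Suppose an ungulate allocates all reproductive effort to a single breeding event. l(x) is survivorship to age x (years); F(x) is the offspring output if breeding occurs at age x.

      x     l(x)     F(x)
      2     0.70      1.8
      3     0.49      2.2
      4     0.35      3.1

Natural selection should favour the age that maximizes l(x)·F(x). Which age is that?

2

Expected offspring if breeding at age x = l(x) × F(x):
  age 2: 0.70 × 1.8 = 1.260
  age 3: 0.49 × 2.2 = 1.078
  age 4: 0.35 × 3.1 = 1.085
Maximum at age 2 (1.260).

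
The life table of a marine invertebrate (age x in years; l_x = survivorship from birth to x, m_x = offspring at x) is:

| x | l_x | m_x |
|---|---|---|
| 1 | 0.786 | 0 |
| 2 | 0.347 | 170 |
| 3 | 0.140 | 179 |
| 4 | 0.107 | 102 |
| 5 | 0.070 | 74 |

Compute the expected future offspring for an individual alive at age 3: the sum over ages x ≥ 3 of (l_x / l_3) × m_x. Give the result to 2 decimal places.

l_3 = 0.140. Conditional survival from age 3 to x is l_x / l_3.
  x=3: (0.140/0.140) × 179 = 179.0000
  x=4: (0.107/0.140) × 102 = 77.9571
  x=5: (0.070/0.140) × 74 = 37.0000
Sum = 179.0000 + 77.9571 + 37.0000 = 293.9571

293.96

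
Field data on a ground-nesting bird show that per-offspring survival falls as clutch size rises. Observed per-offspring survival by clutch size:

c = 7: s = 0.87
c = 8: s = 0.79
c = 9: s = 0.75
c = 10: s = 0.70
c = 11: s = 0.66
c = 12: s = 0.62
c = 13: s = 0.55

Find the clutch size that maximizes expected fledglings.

12

Expected fledglings = c × s(c):
  c=7: 7 × 0.87 = 6.090
  c=8: 8 × 0.79 = 6.320
  c=9: 9 × 0.75 = 6.750
  c=10: 10 × 0.70 = 7.000
  c=11: 11 × 0.66 = 7.260
  c=12: 12 × 0.62 = 7.440
  c=13: 13 × 0.55 = 7.150
Maximum at c = 12 (7.440 fledglings).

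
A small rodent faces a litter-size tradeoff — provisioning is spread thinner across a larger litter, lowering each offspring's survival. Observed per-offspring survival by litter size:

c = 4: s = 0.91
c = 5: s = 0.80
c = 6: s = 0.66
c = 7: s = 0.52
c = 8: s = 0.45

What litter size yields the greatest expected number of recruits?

5

Expected recruits = c × s(c):
  c=4: 4 × 0.91 = 3.640
  c=5: 5 × 0.80 = 4.000
  c=6: 6 × 0.66 = 3.960
  c=7: 7 × 0.52 = 3.640
  c=8: 8 × 0.45 = 3.600
Maximum at c = 5 (4.000 recruits).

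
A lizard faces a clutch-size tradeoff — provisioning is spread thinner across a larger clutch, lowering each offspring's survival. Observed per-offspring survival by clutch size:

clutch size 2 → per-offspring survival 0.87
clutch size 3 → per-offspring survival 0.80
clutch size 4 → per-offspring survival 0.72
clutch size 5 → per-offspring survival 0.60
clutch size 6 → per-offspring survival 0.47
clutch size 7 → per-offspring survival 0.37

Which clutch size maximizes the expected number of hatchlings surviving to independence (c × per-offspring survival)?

Expected hatchlings surviving to independence = c × s(c):
  c=2: 2 × 0.87 = 1.740
  c=3: 3 × 0.80 = 2.400
  c=4: 4 × 0.72 = 2.880
  c=5: 5 × 0.60 = 3.000
  c=6: 6 × 0.47 = 2.820
  c=7: 7 × 0.37 = 2.590
Maximum at c = 5 (3.000 hatchlings surviving to independence).

5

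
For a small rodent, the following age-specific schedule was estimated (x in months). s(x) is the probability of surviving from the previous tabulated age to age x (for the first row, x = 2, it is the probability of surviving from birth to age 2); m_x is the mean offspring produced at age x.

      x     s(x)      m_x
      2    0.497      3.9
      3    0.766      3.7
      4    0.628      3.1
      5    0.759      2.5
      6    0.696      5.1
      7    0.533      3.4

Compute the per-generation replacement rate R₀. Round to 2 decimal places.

Survivorship from birth: l_x = s_2·s_3·…·s_x.
  l_2 = 0.49700
  l_3 = 0.38070
  l_4 = 0.23908
  l_5 = 0.18146
  l_6 = 0.12630
  l_7 = 0.06732
R₀ = Σ l_x m_x:
  age 2: 0.49700 × 3.9 = 1.9383
  age 3: 0.38070 × 3.7 = 1.4086
  age 4: 0.23908 × 3.1 = 0.7411
  age 5: 0.18146 × 2.5 = 0.4536
  age 6: 0.12630 × 5.1 = 0.6441
  age 7: 0.06732 × 3.4 = 0.2289
R₀ = 1.9383 + 1.4086 + 0.7411 + 0.4536 + 0.6441 + 0.2289 = 5.4147

5.41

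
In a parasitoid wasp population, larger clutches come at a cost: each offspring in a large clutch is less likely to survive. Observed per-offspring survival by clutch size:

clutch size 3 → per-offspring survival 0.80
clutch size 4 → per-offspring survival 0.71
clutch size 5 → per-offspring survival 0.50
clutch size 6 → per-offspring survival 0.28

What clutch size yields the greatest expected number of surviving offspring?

Expected surviving offspring = c × s(c):
  c=3: 3 × 0.80 = 2.400
  c=4: 4 × 0.71 = 2.840
  c=5: 5 × 0.50 = 2.500
  c=6: 6 × 0.28 = 1.680
Maximum at c = 4 (2.840 surviving offspring).

4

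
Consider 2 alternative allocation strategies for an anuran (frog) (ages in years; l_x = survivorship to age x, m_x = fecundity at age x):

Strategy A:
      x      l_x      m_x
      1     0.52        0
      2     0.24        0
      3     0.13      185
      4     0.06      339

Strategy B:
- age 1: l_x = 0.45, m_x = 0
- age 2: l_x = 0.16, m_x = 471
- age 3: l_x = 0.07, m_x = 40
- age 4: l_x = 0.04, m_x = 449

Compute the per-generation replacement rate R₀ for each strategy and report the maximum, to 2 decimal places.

96.12

Strategy A: R₀ = 0.52×0 + 0.24×0 + 0.13×185 + 0.06×339 = 44.3900
Strategy B: R₀ = 0.45×0 + 0.16×471 + 0.07×40 + 0.04×449 = 96.1200
Highest R₀: strategy B with 96.1200.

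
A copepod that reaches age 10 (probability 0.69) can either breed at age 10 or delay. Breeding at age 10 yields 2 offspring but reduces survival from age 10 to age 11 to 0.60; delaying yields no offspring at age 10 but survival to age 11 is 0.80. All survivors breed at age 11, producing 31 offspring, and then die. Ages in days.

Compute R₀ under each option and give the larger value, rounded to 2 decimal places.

17.11

breed at age 10: R₀ = 0.69 × (2 + 0.60 × 31) = 0.69 × 20.6000 = 14.2140
delay to age 11: R₀ = 0.69 × (0.80 × 31) = 0.69 × 24.8000 = 17.1120
Higher: delay to age 11 (17.1120).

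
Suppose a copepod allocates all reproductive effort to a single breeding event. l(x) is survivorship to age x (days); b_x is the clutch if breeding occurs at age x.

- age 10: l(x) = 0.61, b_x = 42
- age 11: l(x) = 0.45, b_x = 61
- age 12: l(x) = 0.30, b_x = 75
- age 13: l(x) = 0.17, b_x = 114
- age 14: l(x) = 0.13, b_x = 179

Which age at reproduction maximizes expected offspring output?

Expected offspring if breeding at age x = l(x) × b_x:
  age 10: 0.61 × 42 = 25.620
  age 11: 0.45 × 61 = 27.450
  age 12: 0.30 × 75 = 22.500
  age 13: 0.17 × 114 = 19.380
  age 14: 0.13 × 179 = 23.270
Maximum at age 11 (27.450).

11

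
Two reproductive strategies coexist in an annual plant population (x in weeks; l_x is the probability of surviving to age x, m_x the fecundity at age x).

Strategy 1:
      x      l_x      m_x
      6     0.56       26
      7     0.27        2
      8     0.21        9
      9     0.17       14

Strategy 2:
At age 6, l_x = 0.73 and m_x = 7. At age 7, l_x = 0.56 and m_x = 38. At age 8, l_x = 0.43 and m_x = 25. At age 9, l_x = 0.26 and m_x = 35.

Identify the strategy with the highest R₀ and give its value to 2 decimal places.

Strategy 1: R₀ = 0.56×26 + 0.27×2 + 0.21×9 + 0.17×14 = 19.3700
Strategy 2: R₀ = 0.73×7 + 0.56×38 + 0.43×25 + 0.26×35 = 46.2400
Highest R₀: strategy 2 with 46.2400.

46.24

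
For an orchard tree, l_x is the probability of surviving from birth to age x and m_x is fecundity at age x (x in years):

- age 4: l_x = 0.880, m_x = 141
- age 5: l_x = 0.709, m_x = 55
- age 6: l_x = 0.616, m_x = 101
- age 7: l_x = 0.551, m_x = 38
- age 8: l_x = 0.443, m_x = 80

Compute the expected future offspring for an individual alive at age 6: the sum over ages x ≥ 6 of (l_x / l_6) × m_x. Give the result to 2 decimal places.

192.52

l_6 = 0.616. Conditional survival from age 6 to x is l_x / l_6.
  x=6: (0.616/0.616) × 101 = 101.0000
  x=7: (0.551/0.616) × 38 = 33.9903
  x=8: (0.443/0.616) × 80 = 57.5325
Sum = 101.0000 + 33.9903 + 57.5325 = 192.5227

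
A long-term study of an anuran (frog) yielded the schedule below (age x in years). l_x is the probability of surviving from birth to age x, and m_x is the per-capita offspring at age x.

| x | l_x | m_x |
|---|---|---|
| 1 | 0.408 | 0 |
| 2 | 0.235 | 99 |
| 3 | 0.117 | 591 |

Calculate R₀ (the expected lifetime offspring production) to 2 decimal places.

R₀ = Σ l_x m_x:
  age 1: 0.408 × 0 = 0.0000
  age 2: 0.235 × 99 = 23.2650
  age 3: 0.117 × 591 = 69.1470
R₀ = 0.0000 + 23.2650 + 69.1470 = 92.4120

92.41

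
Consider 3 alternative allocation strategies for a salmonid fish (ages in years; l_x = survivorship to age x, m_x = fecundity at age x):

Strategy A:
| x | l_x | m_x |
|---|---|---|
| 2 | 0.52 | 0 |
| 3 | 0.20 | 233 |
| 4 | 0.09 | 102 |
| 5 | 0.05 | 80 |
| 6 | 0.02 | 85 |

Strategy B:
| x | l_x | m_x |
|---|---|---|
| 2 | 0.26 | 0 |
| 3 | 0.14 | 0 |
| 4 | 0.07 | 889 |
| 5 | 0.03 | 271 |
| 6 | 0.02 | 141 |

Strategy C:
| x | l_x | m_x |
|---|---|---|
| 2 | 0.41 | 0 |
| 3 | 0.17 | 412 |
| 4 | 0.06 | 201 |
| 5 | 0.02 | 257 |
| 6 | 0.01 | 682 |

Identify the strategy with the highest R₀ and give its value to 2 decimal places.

94.06

Strategy A: R₀ = 0.52×0 + 0.20×233 + 0.09×102 + 0.05×80 + 0.02×85 = 61.4800
Strategy B: R₀ = 0.26×0 + 0.14×0 + 0.07×889 + 0.03×271 + 0.02×141 = 73.1800
Strategy C: R₀ = 0.41×0 + 0.17×412 + 0.06×201 + 0.02×257 + 0.01×682 = 94.0600
Highest R₀: strategy C with 94.0600.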